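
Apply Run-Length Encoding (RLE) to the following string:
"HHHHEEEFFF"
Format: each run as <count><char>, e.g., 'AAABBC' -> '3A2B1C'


Scanning runs left to right:
  i=0: run of 'H' x 4 -> '4H'
  i=4: run of 'E' x 3 -> '3E'
  i=7: run of 'F' x 3 -> '3F'

RLE = 4H3E3F


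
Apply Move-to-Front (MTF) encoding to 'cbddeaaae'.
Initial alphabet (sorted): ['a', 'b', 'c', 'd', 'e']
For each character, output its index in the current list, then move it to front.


MTF encoding:
'c': index 2 in ['a', 'b', 'c', 'd', 'e'] -> ['c', 'a', 'b', 'd', 'e']
'b': index 2 in ['c', 'a', 'b', 'd', 'e'] -> ['b', 'c', 'a', 'd', 'e']
'd': index 3 in ['b', 'c', 'a', 'd', 'e'] -> ['d', 'b', 'c', 'a', 'e']
'd': index 0 in ['d', 'b', 'c', 'a', 'e'] -> ['d', 'b', 'c', 'a', 'e']
'e': index 4 in ['d', 'b', 'c', 'a', 'e'] -> ['e', 'd', 'b', 'c', 'a']
'a': index 4 in ['e', 'd', 'b', 'c', 'a'] -> ['a', 'e', 'd', 'b', 'c']
'a': index 0 in ['a', 'e', 'd', 'b', 'c'] -> ['a', 'e', 'd', 'b', 'c']
'a': index 0 in ['a', 'e', 'd', 'b', 'c'] -> ['a', 'e', 'd', 'b', 'c']
'e': index 1 in ['a', 'e', 'd', 'b', 'c'] -> ['e', 'a', 'd', 'b', 'c']


Output: [2, 2, 3, 0, 4, 4, 0, 0, 1]


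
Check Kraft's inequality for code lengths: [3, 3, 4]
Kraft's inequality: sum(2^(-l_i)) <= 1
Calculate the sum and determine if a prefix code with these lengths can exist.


Sum = 2^(-3) + 2^(-3) + 2^(-4)
    = 0.125 + 0.125 + 0.0625
    = 5/16 = 0.3125
Since 0.3125 <= 1, Kraft's inequality IS satisfied.
A prefix code with these lengths CAN exist.

Kraft sum = 0.3125. Satisfied.


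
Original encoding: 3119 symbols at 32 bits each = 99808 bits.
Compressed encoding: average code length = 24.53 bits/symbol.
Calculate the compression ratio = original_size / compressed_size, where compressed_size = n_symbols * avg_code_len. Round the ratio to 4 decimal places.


original_size = n_symbols * orig_bits = 3119 * 32 = 99808 bits
compressed_size = n_symbols * avg_code_len = 3119 * 24.53 = 76509.07 bits
ratio = original_size / compressed_size = 99808 / 76509.07 = 1.3045

Compression ratio = 1.3045


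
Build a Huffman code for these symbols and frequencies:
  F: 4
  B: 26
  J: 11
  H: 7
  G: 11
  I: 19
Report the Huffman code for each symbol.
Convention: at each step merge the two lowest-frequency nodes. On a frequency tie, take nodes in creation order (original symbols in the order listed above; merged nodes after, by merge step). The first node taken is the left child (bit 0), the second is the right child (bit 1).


Huffman tree construction:
Step 1: Merge F(4) + H(7) = 11
Step 2: Merge J(11) + G(11) = 22
Step 3: Merge (F+H)(11) + I(19) = 30
Step 4: Merge (J+G)(22) + B(26) = 48
Step 5: Merge ((F+H)+I)(30) + ((J+G)+B)(48) = 78
Read each symbol's code off the tree from the root (left child = 0, right child = 1).

Codes:
  F: 000 (length 3)
  B: 11 (length 2)
  J: 100 (length 3)
  H: 001 (length 3)
  G: 101 (length 3)
  I: 01 (length 2)
Average code length: 189/78 = 2.4231 bits/symbol


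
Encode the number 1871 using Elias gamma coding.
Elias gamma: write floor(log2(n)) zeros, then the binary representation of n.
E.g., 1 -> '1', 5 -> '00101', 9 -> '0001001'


num_bits = floor(log2(1871)) + 1 = 11
leading_zeros = num_bits - 1 = 10
binary(1871) = 11101001111

Elias gamma(1871) = '0000000000' + '11101001111' = 000000000011101001111 (21 bits)


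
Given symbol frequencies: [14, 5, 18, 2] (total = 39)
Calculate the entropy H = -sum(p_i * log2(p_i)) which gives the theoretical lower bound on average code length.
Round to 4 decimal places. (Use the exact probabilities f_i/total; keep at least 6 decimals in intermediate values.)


Per-symbol terms -p_i * log2(p_i) with p_i = f_i/39:
  p = 14/39 = 0.358974: log2(p) = -1.478047, -p*log2(p) = 0.530581
  p = 5/39 = 0.128205: log2(p) = -2.963474, -p*log2(p) = 0.379933
  p = 18/39 = 0.461538: log2(p) = -1.115477, -p*log2(p) = 0.514836
  p = 2/39 = 0.051282: log2(p) = -4.285402, -p*log2(p) = 0.219764
H = 0.530581 + 0.379933 + 0.514836 + 0.219764 = 1.645114

H = 1.6451 bits/symbol


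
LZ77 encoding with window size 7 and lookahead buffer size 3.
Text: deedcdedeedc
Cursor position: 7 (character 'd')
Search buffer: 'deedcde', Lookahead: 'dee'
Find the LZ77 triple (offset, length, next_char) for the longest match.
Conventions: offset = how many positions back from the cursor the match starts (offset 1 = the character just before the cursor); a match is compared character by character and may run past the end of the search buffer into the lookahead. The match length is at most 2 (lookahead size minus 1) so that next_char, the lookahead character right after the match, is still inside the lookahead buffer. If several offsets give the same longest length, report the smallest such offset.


Try each offset into the search buffer:
  offset=1 (pos 6, char 'e'): match length 0
  offset=2 (pos 5, char 'd'): match length 2
  offset=3 (pos 4, char 'c'): match length 0
  offset=4 (pos 3, char 'd'): match length 1
  offset=5 (pos 2, char 'e'): match length 0
  offset=6 (pos 1, char 'e'): match length 0
  offset=7 (pos 0, char 'd'): match length 2
Longest match has length 2, found at offsets 2, 7; take the smallest, offset 2.
next_char = character at position 7 + 2 = 9 -> 'e'

Best match: offset=2, length=2 (matching 'de' starting at position 5)
LZ77 triple: (2, 2, 'e')


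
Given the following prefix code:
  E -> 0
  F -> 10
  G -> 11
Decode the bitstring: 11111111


Decoding step by step:
Bits 11 -> G
Bits 11 -> G
Bits 11 -> G
Bits 11 -> G


Decoded message: GGGG


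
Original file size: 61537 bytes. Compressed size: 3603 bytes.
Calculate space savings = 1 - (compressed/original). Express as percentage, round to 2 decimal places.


ratio = compressed/original = 3603/61537 = 0.05855
savings = 1 - ratio = 1 - 0.05855 = 0.94145
as a percentage: 0.94145 * 100 = 94.14%

Space savings = 1 - 3603/61537 = 94.14%


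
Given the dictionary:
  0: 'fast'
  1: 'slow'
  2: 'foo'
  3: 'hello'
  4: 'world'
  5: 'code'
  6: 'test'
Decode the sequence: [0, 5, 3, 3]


Look up each index in the dictionary:
  0 -> 'fast'
  5 -> 'code'
  3 -> 'hello'
  3 -> 'hello'

Decoded: "fast code hello hello"


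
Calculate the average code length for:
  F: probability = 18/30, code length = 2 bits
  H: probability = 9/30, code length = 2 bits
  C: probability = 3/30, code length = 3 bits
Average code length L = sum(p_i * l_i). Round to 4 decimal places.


Weighted contributions p_i * l_i:
  F: (18/30) * 2 = 36/30
  H: (9/30) * 2 = 18/30
  C: (3/30) * 3 = 9/30
Sum = (36 + 18 + 9)/30 = 63/30

L = 63/30 = 2.1000 bits/symbol


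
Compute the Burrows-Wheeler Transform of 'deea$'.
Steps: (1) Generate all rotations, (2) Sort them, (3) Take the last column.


Rotations (sorted):
  0: $deea -> last char: a
  1: a$dee -> last char: e
  2: deea$ -> last char: $
  3: ea$de -> last char: e
  4: eea$d -> last char: d


BWT = ae$ed


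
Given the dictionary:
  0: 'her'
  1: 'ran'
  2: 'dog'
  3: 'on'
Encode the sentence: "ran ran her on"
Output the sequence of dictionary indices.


Look up each word in the dictionary:
  'ran' -> 1
  'ran' -> 1
  'her' -> 0
  'on' -> 3

Encoded: [1, 1, 0, 3]


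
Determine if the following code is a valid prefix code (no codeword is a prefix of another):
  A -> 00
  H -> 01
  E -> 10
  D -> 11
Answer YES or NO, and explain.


Checking each pair (does one codeword prefix another?):
  A='00' vs H='01': no prefix
  A='00' vs E='10': no prefix
  A='00' vs D='11': no prefix
  H='01' vs A='00': no prefix
  H='01' vs E='10': no prefix
  H='01' vs D='11': no prefix
  E='10' vs A='00': no prefix
  E='10' vs H='01': no prefix
  E='10' vs D='11': no prefix
  D='11' vs A='00': no prefix
  D='11' vs H='01': no prefix
  D='11' vs E='10': no prefix
No violation found over all pairs.

YES -- this is a valid prefix code. No codeword is a prefix of any other codeword.


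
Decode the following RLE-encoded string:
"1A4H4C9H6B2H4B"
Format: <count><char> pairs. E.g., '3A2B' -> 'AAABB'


Expanding each <count><char> pair:
  1A -> 'A'
  4H -> 'HHHH'
  4C -> 'CCCC'
  9H -> 'HHHHHHHHH'
  6B -> 'BBBBBB'
  2H -> 'HH'
  4B -> 'BBBB'

Decoded = AHHHHCCCCHHHHHHHHHBBBBBBHHBBBB


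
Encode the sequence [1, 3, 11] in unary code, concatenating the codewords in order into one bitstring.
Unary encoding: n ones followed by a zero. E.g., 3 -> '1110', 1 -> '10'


Encode each number as n ones followed by a terminating 0:
  1 -> 10 (2 bits)
  3 -> 1110 (4 bits)
  11 -> 111111111110 (12 bits)
Total length = 2 + 4 + 12 = 18 bits.

Unary([1, 3, 11]) = 101110111111111110 (18 bits)


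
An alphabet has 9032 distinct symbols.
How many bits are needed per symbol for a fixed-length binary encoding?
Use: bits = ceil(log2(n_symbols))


log2(9032) = 13.1408
Bracket: 2^13 = 8192 < 9032 <= 2^14 = 16384
So ceil(log2(9032)) = 14

bits = ceil(log2(9032)) = ceil(13.1408) = 14 bits


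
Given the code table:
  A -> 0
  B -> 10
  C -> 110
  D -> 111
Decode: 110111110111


Decoding:
110 -> C
111 -> D
110 -> C
111 -> D


Result: CDCD


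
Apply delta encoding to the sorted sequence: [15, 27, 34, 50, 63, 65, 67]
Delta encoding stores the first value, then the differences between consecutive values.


First value: 15
Deltas:
  27 - 15 = 12
  34 - 27 = 7
  50 - 34 = 16
  63 - 50 = 13
  65 - 63 = 2
  67 - 65 = 2


Delta encoded: [15, 12, 7, 16, 13, 2, 2]


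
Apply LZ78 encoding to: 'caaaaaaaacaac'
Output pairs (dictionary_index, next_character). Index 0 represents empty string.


LZ78 encoding steps:
Dictionary: {0: ''}
Step 1: w='' (idx 0), next='c' -> output (0, 'c'), add 'c' as idx 1
Step 2: w='' (idx 0), next='a' -> output (0, 'a'), add 'a' as idx 2
Step 3: w='a' (idx 2), next='a' -> output (2, 'a'), add 'aa' as idx 3
Step 4: w='aa' (idx 3), next='a' -> output (3, 'a'), add 'aaa' as idx 4
Step 5: w='aa' (idx 3), next='c' -> output (3, 'c'), add 'aac' as idx 5
Step 6: w='aac' (idx 5), end of input -> output (5, '')


Encoded: [(0, 'c'), (0, 'a'), (2, 'a'), (3, 'a'), (3, 'c'), (5, '')]


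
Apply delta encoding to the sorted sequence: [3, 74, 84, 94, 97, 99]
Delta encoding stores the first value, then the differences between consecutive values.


First value: 3
Deltas:
  74 - 3 = 71
  84 - 74 = 10
  94 - 84 = 10
  97 - 94 = 3
  99 - 97 = 2


Delta encoded: [3, 71, 10, 10, 3, 2]


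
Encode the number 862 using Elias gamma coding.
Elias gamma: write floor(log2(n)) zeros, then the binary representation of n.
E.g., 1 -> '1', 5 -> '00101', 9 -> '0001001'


num_bits = floor(log2(862)) + 1 = 10
leading_zeros = num_bits - 1 = 9
binary(862) = 1101011110

Elias gamma(862) = '000000000' + '1101011110' = 0000000001101011110 (19 bits)


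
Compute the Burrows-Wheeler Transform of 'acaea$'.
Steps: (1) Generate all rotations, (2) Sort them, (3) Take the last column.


Rotations (sorted):
  0: $acaea -> last char: a
  1: a$acae -> last char: e
  2: acaea$ -> last char: $
  3: aea$ac -> last char: c
  4: caea$a -> last char: a
  5: ea$aca -> last char: a


BWT = ae$caa


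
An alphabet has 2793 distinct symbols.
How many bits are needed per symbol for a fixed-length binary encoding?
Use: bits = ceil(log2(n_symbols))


log2(2793) = 11.4476
Bracket: 2^11 = 2048 < 2793 <= 2^12 = 4096
So ceil(log2(2793)) = 12

bits = ceil(log2(2793)) = ceil(11.4476) = 12 bits


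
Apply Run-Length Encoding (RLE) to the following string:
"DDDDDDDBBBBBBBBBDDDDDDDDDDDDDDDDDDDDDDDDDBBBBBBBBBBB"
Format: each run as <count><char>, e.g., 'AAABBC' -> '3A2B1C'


Scanning runs left to right:
  i=0: run of 'D' x 7 -> '7D'
  i=7: run of 'B' x 9 -> '9B'
  i=16: run of 'D' x 25 -> '25D'
  i=41: run of 'B' x 11 -> '11B'

RLE = 7D9B25D11B


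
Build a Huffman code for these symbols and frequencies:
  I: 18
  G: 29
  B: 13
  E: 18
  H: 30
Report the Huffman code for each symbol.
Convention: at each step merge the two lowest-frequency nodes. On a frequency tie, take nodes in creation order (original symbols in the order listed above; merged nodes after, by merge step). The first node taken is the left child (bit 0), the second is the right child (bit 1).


Huffman tree construction:
Step 1: Merge B(13) + I(18) = 31
Step 2: Merge E(18) + G(29) = 47
Step 3: Merge H(30) + (B+I)(31) = 61
Step 4: Merge (E+G)(47) + (H+(B+I))(61) = 108
Read each symbol's code off the tree from the root (left child = 0, right child = 1).

Codes:
  I: 111 (length 3)
  G: 01 (length 2)
  B: 110 (length 3)
  E: 00 (length 2)
  H: 10 (length 2)
Average code length: 247/108 = 2.2870 bits/symbol


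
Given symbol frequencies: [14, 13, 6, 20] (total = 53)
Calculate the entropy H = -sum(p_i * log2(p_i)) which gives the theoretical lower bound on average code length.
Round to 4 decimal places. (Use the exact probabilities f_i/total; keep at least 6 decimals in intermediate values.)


Per-symbol terms -p_i * log2(p_i) with p_i = f_i/53:
  p = 14/53 = 0.264151: log2(p) = -1.920566, -p*log2(p) = 0.507319
  p = 13/53 = 0.245283: log2(p) = -2.027481, -p*log2(p) = 0.497307
  p = 6/53 = 0.113208: log2(p) = -3.142958, -p*log2(p) = 0.355807
  p = 20/53 = 0.377358: log2(p) = -1.405992, -p*log2(p) = 0.530563
H = 0.507319 + 0.497307 + 0.355807 + 0.530563 = 1.890996

H = 1.891 bits/symbol


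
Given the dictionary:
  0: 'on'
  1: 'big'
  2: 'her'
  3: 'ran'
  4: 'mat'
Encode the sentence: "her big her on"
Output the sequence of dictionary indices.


Look up each word in the dictionary:
  'her' -> 2
  'big' -> 1
  'her' -> 2
  'on' -> 0

Encoded: [2, 1, 2, 0]


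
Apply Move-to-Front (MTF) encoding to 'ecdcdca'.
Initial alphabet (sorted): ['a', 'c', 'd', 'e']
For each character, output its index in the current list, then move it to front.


MTF encoding:
'e': index 3 in ['a', 'c', 'd', 'e'] -> ['e', 'a', 'c', 'd']
'c': index 2 in ['e', 'a', 'c', 'd'] -> ['c', 'e', 'a', 'd']
'd': index 3 in ['c', 'e', 'a', 'd'] -> ['d', 'c', 'e', 'a']
'c': index 1 in ['d', 'c', 'e', 'a'] -> ['c', 'd', 'e', 'a']
'd': index 1 in ['c', 'd', 'e', 'a'] -> ['d', 'c', 'e', 'a']
'c': index 1 in ['d', 'c', 'e', 'a'] -> ['c', 'd', 'e', 'a']
'a': index 3 in ['c', 'd', 'e', 'a'] -> ['a', 'c', 'd', 'e']


Output: [3, 2, 3, 1, 1, 1, 3]


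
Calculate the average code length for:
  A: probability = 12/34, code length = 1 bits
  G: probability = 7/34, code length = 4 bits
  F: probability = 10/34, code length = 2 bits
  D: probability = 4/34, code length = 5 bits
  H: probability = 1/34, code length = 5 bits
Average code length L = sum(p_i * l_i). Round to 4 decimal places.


Weighted contributions p_i * l_i:
  A: (12/34) * 1 = 12/34
  G: (7/34) * 4 = 28/34
  F: (10/34) * 2 = 20/34
  D: (4/34) * 5 = 20/34
  H: (1/34) * 5 = 5/34
Sum = (12 + 28 + 20 + 20 + 5)/34 = 85/34

L = 85/34 = 2.5000 bits/symbol


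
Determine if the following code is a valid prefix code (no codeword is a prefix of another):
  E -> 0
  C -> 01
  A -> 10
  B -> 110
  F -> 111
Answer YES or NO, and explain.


Checking each pair (does one codeword prefix another?):
  E='0' vs C='01': prefix -- VIOLATION

NO -- this is NOT a valid prefix code. E (0) is a prefix of C (01).


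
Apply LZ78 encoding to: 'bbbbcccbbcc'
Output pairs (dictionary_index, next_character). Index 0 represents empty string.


LZ78 encoding steps:
Dictionary: {0: ''}
Step 1: w='' (idx 0), next='b' -> output (0, 'b'), add 'b' as idx 1
Step 2: w='b' (idx 1), next='b' -> output (1, 'b'), add 'bb' as idx 2
Step 3: w='b' (idx 1), next='c' -> output (1, 'c'), add 'bc' as idx 3
Step 4: w='' (idx 0), next='c' -> output (0, 'c'), add 'c' as idx 4
Step 5: w='c' (idx 4), next='b' -> output (4, 'b'), add 'cb' as idx 5
Step 6: w='bc' (idx 3), next='c' -> output (3, 'c'), add 'bcc' as idx 6


Encoded: [(0, 'b'), (1, 'b'), (1, 'c'), (0, 'c'), (4, 'b'), (3, 'c')]


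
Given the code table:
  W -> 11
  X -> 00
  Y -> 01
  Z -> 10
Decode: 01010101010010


Decoding:
01 -> Y
01 -> Y
01 -> Y
01 -> Y
01 -> Y
00 -> X
10 -> Z


Result: YYYYYXZ


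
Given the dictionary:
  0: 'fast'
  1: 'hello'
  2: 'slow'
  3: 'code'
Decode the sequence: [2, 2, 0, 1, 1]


Look up each index in the dictionary:
  2 -> 'slow'
  2 -> 'slow'
  0 -> 'fast'
  1 -> 'hello'
  1 -> 'hello'

Decoded: "slow slow fast hello hello"


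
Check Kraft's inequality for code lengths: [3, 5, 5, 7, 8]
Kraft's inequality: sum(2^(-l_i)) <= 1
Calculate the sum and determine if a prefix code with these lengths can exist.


Sum = 2^(-3) + 2^(-5) + 2^(-5) + 2^(-7) + 2^(-8)
    = 0.125 + 0.03125 + 0.03125 + 0.0078125 + 0.00390625
    = 51/256 = 0.19921875
Since 0.19921875 <= 1, Kraft's inequality IS satisfied.
A prefix code with these lengths CAN exist.

Kraft sum = 0.19921875. Satisfied.


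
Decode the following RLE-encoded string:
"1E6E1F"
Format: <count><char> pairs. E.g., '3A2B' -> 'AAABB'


Expanding each <count><char> pair:
  1E -> 'E'
  6E -> 'EEEEEE'
  1F -> 'F'

Decoded = EEEEEEEF


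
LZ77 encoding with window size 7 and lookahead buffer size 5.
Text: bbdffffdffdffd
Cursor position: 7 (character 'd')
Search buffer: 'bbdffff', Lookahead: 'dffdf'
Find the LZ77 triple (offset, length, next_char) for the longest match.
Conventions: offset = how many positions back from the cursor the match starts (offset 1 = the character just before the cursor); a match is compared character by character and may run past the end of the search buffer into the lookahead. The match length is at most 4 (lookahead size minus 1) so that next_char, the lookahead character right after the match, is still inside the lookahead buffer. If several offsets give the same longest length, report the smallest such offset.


Try each offset into the search buffer:
  offset=1 (pos 6, char 'f'): match length 0
  offset=2 (pos 5, char 'f'): match length 0
  offset=3 (pos 4, char 'f'): match length 0
  offset=4 (pos 3, char 'f'): match length 0
  offset=5 (pos 2, char 'd'): match length 3
  offset=6 (pos 1, char 'b'): match length 0
  offset=7 (pos 0, char 'b'): match length 0
Longest match has length 3 at offset 5.
next_char = character at position 7 + 3 = 10 -> 'd'

Best match: offset=5, length=3 (matching 'dff' starting at position 2)
LZ77 triple: (5, 3, 'd')


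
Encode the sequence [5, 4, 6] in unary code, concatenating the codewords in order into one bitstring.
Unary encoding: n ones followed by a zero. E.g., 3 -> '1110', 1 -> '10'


Encode each number as n ones followed by a terminating 0:
  5 -> 111110 (6 bits)
  4 -> 11110 (5 bits)
  6 -> 1111110 (7 bits)
Total length = 6 + 5 + 7 = 18 bits.

Unary([5, 4, 6]) = 111110111101111110 (18 bits)


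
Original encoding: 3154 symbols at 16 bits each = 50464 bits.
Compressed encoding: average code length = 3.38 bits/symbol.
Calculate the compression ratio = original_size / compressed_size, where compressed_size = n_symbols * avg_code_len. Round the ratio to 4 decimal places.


original_size = n_symbols * orig_bits = 3154 * 16 = 50464 bits
compressed_size = n_symbols * avg_code_len = 3154 * 3.38 = 10660.52 bits
ratio = original_size / compressed_size = 50464 / 10660.52 = 4.7337

Compression ratio = 4.7337


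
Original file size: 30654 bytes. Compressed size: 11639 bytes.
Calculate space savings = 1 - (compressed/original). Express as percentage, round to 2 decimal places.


ratio = compressed/original = 11639/30654 = 0.379689
savings = 1 - ratio = 1 - 0.379689 = 0.620311
as a percentage: 0.620311 * 100 = 62.03%

Space savings = 1 - 11639/30654 = 62.03%


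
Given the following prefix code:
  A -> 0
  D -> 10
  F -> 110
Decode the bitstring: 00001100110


Decoding step by step:
Bits 0 -> A
Bits 0 -> A
Bits 0 -> A
Bits 0 -> A
Bits 110 -> F
Bits 0 -> A
Bits 110 -> F


Decoded message: AAAAFAF


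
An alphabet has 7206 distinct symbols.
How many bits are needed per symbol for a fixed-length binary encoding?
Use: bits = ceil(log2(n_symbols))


log2(7206) = 12.815
Bracket: 2^12 = 4096 < 7206 <= 2^13 = 8192
So ceil(log2(7206)) = 13

bits = ceil(log2(7206)) = ceil(12.815) = 13 bits


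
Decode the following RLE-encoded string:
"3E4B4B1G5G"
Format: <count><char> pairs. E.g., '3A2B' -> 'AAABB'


Expanding each <count><char> pair:
  3E -> 'EEE'
  4B -> 'BBBB'
  4B -> 'BBBB'
  1G -> 'G'
  5G -> 'GGGGG'

Decoded = EEEBBBBBBBBGGGGGG


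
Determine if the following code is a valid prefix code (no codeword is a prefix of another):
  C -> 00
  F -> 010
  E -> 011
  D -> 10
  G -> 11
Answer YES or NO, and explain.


Checking each pair (does one codeword prefix another?):
  C='00' vs F='010': no prefix
  C='00' vs E='011': no prefix
  C='00' vs D='10': no prefix
  C='00' vs G='11': no prefix
  F='010' vs C='00': no prefix
  F='010' vs E='011': no prefix
  F='010' vs D='10': no prefix
  F='010' vs G='11': no prefix
  E='011' vs C='00': no prefix
  E='011' vs F='010': no prefix
  E='011' vs D='10': no prefix
  E='011' vs G='11': no prefix
  D='10' vs C='00': no prefix
  D='10' vs F='010': no prefix
  D='10' vs E='011': no prefix
  D='10' vs G='11': no prefix
  G='11' vs C='00': no prefix
  G='11' vs F='010': no prefix
  G='11' vs E='011': no prefix
  G='11' vs D='10': no prefix
No violation found over all pairs.

YES -- this is a valid prefix code. No codeword is a prefix of any other codeword.


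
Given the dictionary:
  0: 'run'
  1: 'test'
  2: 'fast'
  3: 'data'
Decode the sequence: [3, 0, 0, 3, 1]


Look up each index in the dictionary:
  3 -> 'data'
  0 -> 'run'
  0 -> 'run'
  3 -> 'data'
  1 -> 'test'

Decoded: "data run run data test"


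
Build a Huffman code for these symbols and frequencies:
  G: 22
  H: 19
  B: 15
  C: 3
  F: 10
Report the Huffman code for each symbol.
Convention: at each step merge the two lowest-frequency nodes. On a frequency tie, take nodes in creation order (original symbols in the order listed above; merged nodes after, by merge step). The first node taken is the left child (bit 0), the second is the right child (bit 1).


Huffman tree construction:
Step 1: Merge C(3) + F(10) = 13
Step 2: Merge (C+F)(13) + B(15) = 28
Step 3: Merge H(19) + G(22) = 41
Step 4: Merge ((C+F)+B)(28) + (H+G)(41) = 69
Read each symbol's code off the tree from the root (left child = 0, right child = 1).

Codes:
  G: 11 (length 2)
  H: 10 (length 2)
  B: 01 (length 2)
  C: 000 (length 3)
  F: 001 (length 3)
Average code length: 151/69 = 2.1884 bits/symbol


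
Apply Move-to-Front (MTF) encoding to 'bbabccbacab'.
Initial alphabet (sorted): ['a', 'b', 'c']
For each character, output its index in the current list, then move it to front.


MTF encoding:
'b': index 1 in ['a', 'b', 'c'] -> ['b', 'a', 'c']
'b': index 0 in ['b', 'a', 'c'] -> ['b', 'a', 'c']
'a': index 1 in ['b', 'a', 'c'] -> ['a', 'b', 'c']
'b': index 1 in ['a', 'b', 'c'] -> ['b', 'a', 'c']
'c': index 2 in ['b', 'a', 'c'] -> ['c', 'b', 'a']
'c': index 0 in ['c', 'b', 'a'] -> ['c', 'b', 'a']
'b': index 1 in ['c', 'b', 'a'] -> ['b', 'c', 'a']
'a': index 2 in ['b', 'c', 'a'] -> ['a', 'b', 'c']
'c': index 2 in ['a', 'b', 'c'] -> ['c', 'a', 'b']
'a': index 1 in ['c', 'a', 'b'] -> ['a', 'c', 'b']
'b': index 2 in ['a', 'c', 'b'] -> ['b', 'a', 'c']


Output: [1, 0, 1, 1, 2, 0, 1, 2, 2, 1, 2]


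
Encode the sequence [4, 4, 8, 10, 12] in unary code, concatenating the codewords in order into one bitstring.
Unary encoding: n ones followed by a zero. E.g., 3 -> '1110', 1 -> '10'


Encode each number as n ones followed by a terminating 0:
  4 -> 11110 (5 bits)
  4 -> 11110 (5 bits)
  8 -> 111111110 (9 bits)
  10 -> 11111111110 (11 bits)
  12 -> 1111111111110 (13 bits)
Total length = 5 + 5 + 9 + 11 + 13 = 43 bits.

Unary([4, 4, 8, 10, 12]) = 1111011110111111110111111111101111111111110 (43 bits)


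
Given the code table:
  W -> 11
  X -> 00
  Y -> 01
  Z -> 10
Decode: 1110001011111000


Decoding:
11 -> W
10 -> Z
00 -> X
10 -> Z
11 -> W
11 -> W
10 -> Z
00 -> X


Result: WZXZWWZX


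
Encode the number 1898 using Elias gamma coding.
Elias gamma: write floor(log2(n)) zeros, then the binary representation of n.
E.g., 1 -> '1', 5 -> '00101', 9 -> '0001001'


num_bits = floor(log2(1898)) + 1 = 11
leading_zeros = num_bits - 1 = 10
binary(1898) = 11101101010

Elias gamma(1898) = '0000000000' + '11101101010' = 000000000011101101010 (21 bits)


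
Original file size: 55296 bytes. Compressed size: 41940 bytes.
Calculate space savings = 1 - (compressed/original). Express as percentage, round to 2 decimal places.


ratio = compressed/original = 41940/55296 = 0.758464
savings = 1 - ratio = 1 - 0.758464 = 0.241536
as a percentage: 0.241536 * 100 = 24.15%

Space savings = 1 - 41940/55296 = 24.15%


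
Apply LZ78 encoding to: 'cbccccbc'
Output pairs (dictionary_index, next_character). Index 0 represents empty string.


LZ78 encoding steps:
Dictionary: {0: ''}
Step 1: w='' (idx 0), next='c' -> output (0, 'c'), add 'c' as idx 1
Step 2: w='' (idx 0), next='b' -> output (0, 'b'), add 'b' as idx 2
Step 3: w='c' (idx 1), next='c' -> output (1, 'c'), add 'cc' as idx 3
Step 4: w='cc' (idx 3), next='b' -> output (3, 'b'), add 'ccb' as idx 4
Step 5: w='c' (idx 1), end of input -> output (1, '')


Encoded: [(0, 'c'), (0, 'b'), (1, 'c'), (3, 'b'), (1, '')]


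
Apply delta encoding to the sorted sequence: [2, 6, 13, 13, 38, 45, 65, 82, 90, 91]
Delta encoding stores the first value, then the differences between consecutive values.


First value: 2
Deltas:
  6 - 2 = 4
  13 - 6 = 7
  13 - 13 = 0
  38 - 13 = 25
  45 - 38 = 7
  65 - 45 = 20
  82 - 65 = 17
  90 - 82 = 8
  91 - 90 = 1


Delta encoded: [2, 4, 7, 0, 25, 7, 20, 17, 8, 1]


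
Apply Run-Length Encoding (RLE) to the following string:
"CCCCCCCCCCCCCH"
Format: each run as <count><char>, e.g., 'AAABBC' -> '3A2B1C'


Scanning runs left to right:
  i=0: run of 'C' x 13 -> '13C'
  i=13: run of 'H' x 1 -> '1H'

RLE = 13C1H


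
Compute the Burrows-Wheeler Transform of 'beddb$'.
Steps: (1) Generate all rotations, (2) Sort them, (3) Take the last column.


Rotations (sorted):
  0: $beddb -> last char: b
  1: b$bedd -> last char: d
  2: beddb$ -> last char: $
  3: db$bed -> last char: d
  4: ddb$be -> last char: e
  5: eddb$b -> last char: b


BWT = bd$deb


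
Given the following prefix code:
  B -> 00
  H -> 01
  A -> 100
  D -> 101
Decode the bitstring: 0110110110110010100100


Decoding step by step:
Bits 01 -> H
Bits 101 -> D
Bits 101 -> D
Bits 101 -> D
Bits 100 -> A
Bits 101 -> D
Bits 00 -> B
Bits 100 -> A


Decoded message: HDDDADBA


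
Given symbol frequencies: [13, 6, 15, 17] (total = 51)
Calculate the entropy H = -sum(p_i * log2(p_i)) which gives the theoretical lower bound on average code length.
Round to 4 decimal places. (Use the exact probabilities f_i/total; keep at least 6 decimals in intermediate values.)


Per-symbol terms -p_i * log2(p_i) with p_i = f_i/51:
  p = 13/51 = 0.254902: log2(p) = -1.971986, -p*log2(p) = 0.502663
  p = 6/51 = 0.117647: log2(p) = -3.087463, -p*log2(p) = 0.363231
  p = 15/51 = 0.294118: log2(p) = -1.765535, -p*log2(p) = 0.519275
  p = 17/51 = 0.333333: log2(p) = -1.584963, -p*log2(p) = 0.528321
H = 0.502663 + 0.363231 + 0.519275 + 0.528321 = 1.913490

H = 1.9135 bits/symbol


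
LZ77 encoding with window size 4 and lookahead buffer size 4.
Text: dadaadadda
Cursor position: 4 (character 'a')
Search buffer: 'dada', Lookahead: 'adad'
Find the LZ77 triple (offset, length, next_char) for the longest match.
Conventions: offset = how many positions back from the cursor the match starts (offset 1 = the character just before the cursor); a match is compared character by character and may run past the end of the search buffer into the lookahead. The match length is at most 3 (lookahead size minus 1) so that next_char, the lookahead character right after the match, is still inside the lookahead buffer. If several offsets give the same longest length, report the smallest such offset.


Try each offset into the search buffer:
  offset=1 (pos 3, char 'a'): match length 1
  offset=2 (pos 2, char 'd'): match length 0
  offset=3 (pos 1, char 'a'): match length 3
  offset=4 (pos 0, char 'd'): match length 0
Longest match has length 3 at offset 3.
next_char = character at position 4 + 3 = 7 -> 'd'

Best match: offset=3, length=3 (matching 'ada' starting at position 1)
LZ77 triple: (3, 3, 'd')


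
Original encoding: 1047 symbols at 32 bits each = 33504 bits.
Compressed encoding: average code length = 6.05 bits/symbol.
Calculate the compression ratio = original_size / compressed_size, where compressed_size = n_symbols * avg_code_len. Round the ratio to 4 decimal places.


original_size = n_symbols * orig_bits = 1047 * 32 = 33504 bits
compressed_size = n_symbols * avg_code_len = 1047 * 6.05 = 6334.35 bits
ratio = original_size / compressed_size = 33504 / 6334.35 = 5.2893

Compression ratio = 5.2893


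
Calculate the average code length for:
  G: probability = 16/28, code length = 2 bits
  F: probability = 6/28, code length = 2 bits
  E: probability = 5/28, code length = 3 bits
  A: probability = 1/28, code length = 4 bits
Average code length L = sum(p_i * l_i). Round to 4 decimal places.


Weighted contributions p_i * l_i:
  G: (16/28) * 2 = 32/28
  F: (6/28) * 2 = 12/28
  E: (5/28) * 3 = 15/28
  A: (1/28) * 4 = 4/28
Sum = (32 + 12 + 15 + 4)/28 = 63/28

L = 63/28 = 2.2500 bits/symbol


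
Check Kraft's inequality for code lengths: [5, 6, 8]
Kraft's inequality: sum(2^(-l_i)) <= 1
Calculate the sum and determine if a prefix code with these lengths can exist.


Sum = 2^(-5) + 2^(-6) + 2^(-8)
    = 0.03125 + 0.015625 + 0.00390625
    = 13/256 = 0.05078125
Since 0.05078125 <= 1, Kraft's inequality IS satisfied.
A prefix code with these lengths CAN exist.

Kraft sum = 0.05078125. Satisfied.


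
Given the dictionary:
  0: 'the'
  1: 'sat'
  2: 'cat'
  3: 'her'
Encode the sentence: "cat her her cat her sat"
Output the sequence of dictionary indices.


Look up each word in the dictionary:
  'cat' -> 2
  'her' -> 3
  'her' -> 3
  'cat' -> 2
  'her' -> 3
  'sat' -> 1

Encoded: [2, 3, 3, 2, 3, 1]


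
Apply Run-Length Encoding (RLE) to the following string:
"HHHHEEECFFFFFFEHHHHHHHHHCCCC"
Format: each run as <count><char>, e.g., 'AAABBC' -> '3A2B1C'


Scanning runs left to right:
  i=0: run of 'H' x 4 -> '4H'
  i=4: run of 'E' x 3 -> '3E'
  i=7: run of 'C' x 1 -> '1C'
  i=8: run of 'F' x 6 -> '6F'
  i=14: run of 'E' x 1 -> '1E'
  i=15: run of 'H' x 9 -> '9H'
  i=24: run of 'C' x 4 -> '4C'

RLE = 4H3E1C6F1E9H4C


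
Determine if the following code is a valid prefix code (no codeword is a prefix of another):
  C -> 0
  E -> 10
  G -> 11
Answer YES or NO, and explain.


Checking each pair (does one codeword prefix another?):
  C='0' vs E='10': no prefix
  C='0' vs G='11': no prefix
  E='10' vs C='0': no prefix
  E='10' vs G='11': no prefix
  G='11' vs C='0': no prefix
  G='11' vs E='10': no prefix
No violation found over all pairs.

YES -- this is a valid prefix code. No codeword is a prefix of any other codeword.


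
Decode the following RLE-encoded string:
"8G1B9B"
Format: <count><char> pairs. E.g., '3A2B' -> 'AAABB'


Expanding each <count><char> pair:
  8G -> 'GGGGGGGG'
  1B -> 'B'
  9B -> 'BBBBBBBBB'

Decoded = GGGGGGGGBBBBBBBBBB


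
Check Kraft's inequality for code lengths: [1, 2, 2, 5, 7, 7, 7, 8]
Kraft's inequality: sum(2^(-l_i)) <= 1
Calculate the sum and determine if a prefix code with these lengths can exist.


Sum = 2^(-1) + 2^(-2) + 2^(-2) + 2^(-5) + 2^(-7) + 2^(-7) + 2^(-7) + 2^(-8)
    = 0.5 + 0.25 + 0.25 + 0.03125 + 0.0078125 + 0.0078125 + 0.0078125 + 0.00390625
    = 271/256 = 1.05859375
Since 1.05859375 > 1, Kraft's inequality is NOT satisfied.
A prefix code with these lengths CANNOT exist.

Kraft sum = 1.05859375. Not satisfied.


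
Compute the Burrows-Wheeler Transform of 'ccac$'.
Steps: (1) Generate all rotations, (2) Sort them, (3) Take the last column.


Rotations (sorted):
  0: $ccac -> last char: c
  1: ac$cc -> last char: c
  2: c$cca -> last char: a
  3: cac$c -> last char: c
  4: ccac$ -> last char: $


BWT = ccac$


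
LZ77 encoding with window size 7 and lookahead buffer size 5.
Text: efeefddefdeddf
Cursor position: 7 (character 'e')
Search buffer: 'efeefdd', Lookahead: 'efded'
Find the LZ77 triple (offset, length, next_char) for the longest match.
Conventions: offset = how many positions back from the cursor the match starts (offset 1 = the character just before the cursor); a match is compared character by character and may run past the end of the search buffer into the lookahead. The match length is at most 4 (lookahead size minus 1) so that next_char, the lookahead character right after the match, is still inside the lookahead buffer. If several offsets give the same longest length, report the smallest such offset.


Try each offset into the search buffer:
  offset=1 (pos 6, char 'd'): match length 0
  offset=2 (pos 5, char 'd'): match length 0
  offset=3 (pos 4, char 'f'): match length 0
  offset=4 (pos 3, char 'e'): match length 3
  offset=5 (pos 2, char 'e'): match length 1
  offset=6 (pos 1, char 'f'): match length 0
  offset=7 (pos 0, char 'e'): match length 2
Longest match has length 3 at offset 4.
next_char = character at position 7 + 3 = 10 -> 'e'

Best match: offset=4, length=3 (matching 'efd' starting at position 3)
LZ77 triple: (4, 3, 'e')


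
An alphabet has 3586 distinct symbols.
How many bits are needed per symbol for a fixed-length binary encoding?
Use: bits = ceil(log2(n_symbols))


log2(3586) = 11.8082
Bracket: 2^11 = 2048 < 3586 <= 2^12 = 4096
So ceil(log2(3586)) = 12

bits = ceil(log2(3586)) = ceil(11.8082) = 12 bits


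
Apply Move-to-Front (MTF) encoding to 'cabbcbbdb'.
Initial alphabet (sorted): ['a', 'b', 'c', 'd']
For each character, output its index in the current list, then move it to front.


MTF encoding:
'c': index 2 in ['a', 'b', 'c', 'd'] -> ['c', 'a', 'b', 'd']
'a': index 1 in ['c', 'a', 'b', 'd'] -> ['a', 'c', 'b', 'd']
'b': index 2 in ['a', 'c', 'b', 'd'] -> ['b', 'a', 'c', 'd']
'b': index 0 in ['b', 'a', 'c', 'd'] -> ['b', 'a', 'c', 'd']
'c': index 2 in ['b', 'a', 'c', 'd'] -> ['c', 'b', 'a', 'd']
'b': index 1 in ['c', 'b', 'a', 'd'] -> ['b', 'c', 'a', 'd']
'b': index 0 in ['b', 'c', 'a', 'd'] -> ['b', 'c', 'a', 'd']
'd': index 3 in ['b', 'c', 'a', 'd'] -> ['d', 'b', 'c', 'a']
'b': index 1 in ['d', 'b', 'c', 'a'] -> ['b', 'd', 'c', 'a']


Output: [2, 1, 2, 0, 2, 1, 0, 3, 1]


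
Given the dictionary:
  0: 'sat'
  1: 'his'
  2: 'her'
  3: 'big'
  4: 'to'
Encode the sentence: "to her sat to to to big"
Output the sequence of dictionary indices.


Look up each word in the dictionary:
  'to' -> 4
  'her' -> 2
  'sat' -> 0
  'to' -> 4
  'to' -> 4
  'to' -> 4
  'big' -> 3

Encoded: [4, 2, 0, 4, 4, 4, 3]


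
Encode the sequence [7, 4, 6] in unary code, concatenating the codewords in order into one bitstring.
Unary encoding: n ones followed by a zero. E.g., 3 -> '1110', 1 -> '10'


Encode each number as n ones followed by a terminating 0:
  7 -> 11111110 (8 bits)
  4 -> 11110 (5 bits)
  6 -> 1111110 (7 bits)
Total length = 8 + 5 + 7 = 20 bits.

Unary([7, 4, 6]) = 11111110111101111110 (20 bits)


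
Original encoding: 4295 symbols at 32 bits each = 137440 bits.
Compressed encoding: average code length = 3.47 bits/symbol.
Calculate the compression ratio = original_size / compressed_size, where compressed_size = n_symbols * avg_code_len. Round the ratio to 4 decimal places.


original_size = n_symbols * orig_bits = 4295 * 32 = 137440 bits
compressed_size = n_symbols * avg_code_len = 4295 * 3.47 = 14903.65 bits
ratio = original_size / compressed_size = 137440 / 14903.65 = 9.2219

Compression ratio = 9.2219


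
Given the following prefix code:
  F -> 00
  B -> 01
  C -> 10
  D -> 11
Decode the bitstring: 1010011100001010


Decoding step by step:
Bits 10 -> C
Bits 10 -> C
Bits 01 -> B
Bits 11 -> D
Bits 00 -> F
Bits 00 -> F
Bits 10 -> C
Bits 10 -> C


Decoded message: CCBDFFCC


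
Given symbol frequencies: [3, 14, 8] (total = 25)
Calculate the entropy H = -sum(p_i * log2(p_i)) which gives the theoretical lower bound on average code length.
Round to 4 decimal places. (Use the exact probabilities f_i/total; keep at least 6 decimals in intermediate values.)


Per-symbol terms -p_i * log2(p_i) with p_i = f_i/25:
  p = 3/25 = 0.120000: log2(p) = -3.058894, -p*log2(p) = 0.367067
  p = 14/25 = 0.560000: log2(p) = -0.836501, -p*log2(p) = 0.468441
  p = 8/25 = 0.320000: log2(p) = -1.643856, -p*log2(p) = 0.526034
H = 0.367067 + 0.468441 + 0.526034 = 1.361542

H = 1.3615 bits/symbol


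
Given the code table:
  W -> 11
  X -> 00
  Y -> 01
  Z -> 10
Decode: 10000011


Decoding:
10 -> Z
00 -> X
00 -> X
11 -> W


Result: ZXXW


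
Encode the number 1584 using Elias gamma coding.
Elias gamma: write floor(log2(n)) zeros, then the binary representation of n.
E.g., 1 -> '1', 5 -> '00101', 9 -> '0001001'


num_bits = floor(log2(1584)) + 1 = 11
leading_zeros = num_bits - 1 = 10
binary(1584) = 11000110000

Elias gamma(1584) = '0000000000' + '11000110000' = 000000000011000110000 (21 bits)


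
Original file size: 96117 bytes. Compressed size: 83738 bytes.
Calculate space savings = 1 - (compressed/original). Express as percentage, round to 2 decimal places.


ratio = compressed/original = 83738/96117 = 0.871209
savings = 1 - ratio = 1 - 0.871209 = 0.128791
as a percentage: 0.128791 * 100 = 12.88%

Space savings = 1 - 83738/96117 = 12.88%


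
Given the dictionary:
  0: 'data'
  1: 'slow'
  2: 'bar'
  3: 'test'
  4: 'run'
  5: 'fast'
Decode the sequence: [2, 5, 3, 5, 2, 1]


Look up each index in the dictionary:
  2 -> 'bar'
  5 -> 'fast'
  3 -> 'test'
  5 -> 'fast'
  2 -> 'bar'
  1 -> 'slow'

Decoded: "bar fast test fast bar slow"


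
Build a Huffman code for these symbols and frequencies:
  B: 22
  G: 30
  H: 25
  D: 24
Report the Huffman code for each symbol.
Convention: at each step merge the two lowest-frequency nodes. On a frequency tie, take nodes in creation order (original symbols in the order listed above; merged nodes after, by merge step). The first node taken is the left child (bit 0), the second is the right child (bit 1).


Huffman tree construction:
Step 1: Merge B(22) + D(24) = 46
Step 2: Merge H(25) + G(30) = 55
Step 3: Merge (B+D)(46) + (H+G)(55) = 101
Read each symbol's code off the tree from the root (left child = 0, right child = 1).

Codes:
  B: 00 (length 2)
  G: 11 (length 2)
  H: 10 (length 2)
  D: 01 (length 2)
Average code length: 202/101 = 2.0000 bits/symbol


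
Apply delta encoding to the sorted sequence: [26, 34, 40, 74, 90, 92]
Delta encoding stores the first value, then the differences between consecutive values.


First value: 26
Deltas:
  34 - 26 = 8
  40 - 34 = 6
  74 - 40 = 34
  90 - 74 = 16
  92 - 90 = 2


Delta encoded: [26, 8, 6, 34, 16, 2]


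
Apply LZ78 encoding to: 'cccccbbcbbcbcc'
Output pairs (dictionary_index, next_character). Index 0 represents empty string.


LZ78 encoding steps:
Dictionary: {0: ''}
Step 1: w='' (idx 0), next='c' -> output (0, 'c'), add 'c' as idx 1
Step 2: w='c' (idx 1), next='c' -> output (1, 'c'), add 'cc' as idx 2
Step 3: w='cc' (idx 2), next='b' -> output (2, 'b'), add 'ccb' as idx 3
Step 4: w='' (idx 0), next='b' -> output (0, 'b'), add 'b' as idx 4
Step 5: w='c' (idx 1), next='b' -> output (1, 'b'), add 'cb' as idx 5
Step 6: w='b' (idx 4), next='c' -> output (4, 'c'), add 'bc' as idx 6
Step 7: w='bc' (idx 6), next='c' -> output (6, 'c'), add 'bcc' as idx 7


Encoded: [(0, 'c'), (1, 'c'), (2, 'b'), (0, 'b'), (1, 'b'), (4, 'c'), (6, 'c')]


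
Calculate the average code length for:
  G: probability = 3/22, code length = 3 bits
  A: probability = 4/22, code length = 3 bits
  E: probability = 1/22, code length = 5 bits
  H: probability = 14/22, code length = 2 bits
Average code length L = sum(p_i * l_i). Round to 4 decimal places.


Weighted contributions p_i * l_i:
  G: (3/22) * 3 = 9/22
  A: (4/22) * 3 = 12/22
  E: (1/22) * 5 = 5/22
  H: (14/22) * 2 = 28/22
Sum = (9 + 12 + 5 + 28)/22 = 54/22

L = 54/22 = 2.4545 bits/symbol


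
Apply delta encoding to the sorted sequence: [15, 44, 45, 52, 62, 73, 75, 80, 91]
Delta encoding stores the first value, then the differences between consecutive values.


First value: 15
Deltas:
  44 - 15 = 29
  45 - 44 = 1
  52 - 45 = 7
  62 - 52 = 10
  73 - 62 = 11
  75 - 73 = 2
  80 - 75 = 5
  91 - 80 = 11


Delta encoded: [15, 29, 1, 7, 10, 11, 2, 5, 11]
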